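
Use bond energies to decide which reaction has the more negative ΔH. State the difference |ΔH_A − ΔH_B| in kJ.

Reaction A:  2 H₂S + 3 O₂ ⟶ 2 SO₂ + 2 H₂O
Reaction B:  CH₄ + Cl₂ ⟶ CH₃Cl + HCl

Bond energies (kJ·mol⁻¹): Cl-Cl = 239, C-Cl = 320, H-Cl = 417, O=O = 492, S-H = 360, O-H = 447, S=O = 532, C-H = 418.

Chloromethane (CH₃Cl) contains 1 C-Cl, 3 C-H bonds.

Reaction A:
  Bonds broken (reactants):
    O=O: 3 × 492 = 1476
    S-H: 4 × 360 = 1440
    Σ(broken) = 2916 kJ
  Bonds formed (products):
    O-H: 4 × 447 = 1788
    S=O: 4 × 532 = 2128
    Σ(formed) = 3916 kJ
  ΔH_A = 2916 − 3916 = −1000 kJ
Reaction B:
  Bonds broken (reactants):
    C-H: 4 × 418 = 1672
    Cl-Cl: 1 × 239 = 239
    Σ(broken) = 1911 kJ
  Bonds formed (products):
    C-Cl: 1 × 320 = 320
    C-H: 3 × 418 = 1254
    H-Cl: 1 × 417 = 417
    Σ(formed) = 1991 kJ
  ΔH_B = 1911 − 1991 = −80 kJ
ΔH_A − ΔH_B = −920 kJ, so reaction A has the more negative ΔH; |ΔH_A − ΔH_B| = 920 kJ.

Reaction A, by 920 kJ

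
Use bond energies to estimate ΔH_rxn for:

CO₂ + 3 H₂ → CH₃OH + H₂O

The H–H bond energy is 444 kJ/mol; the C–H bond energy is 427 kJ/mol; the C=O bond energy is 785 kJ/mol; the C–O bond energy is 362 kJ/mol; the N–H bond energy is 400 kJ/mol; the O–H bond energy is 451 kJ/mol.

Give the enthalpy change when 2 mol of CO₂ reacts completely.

Bonds broken (reactants):
  C=O: 2 × 785 = 1570
  H–H: 3 × 444 = 1332
  Σ(broken) = 2902 kJ
Bonds formed (products):
  C–H: 3 × 427 = 1281
  C–O: 1 × 362 = 362
  O–H: 3 × 451 = 1353
  Σ(formed) = 2996 kJ
ΔH = Σ(broken) − Σ(formed) = 2902 − 2996 = −94 kJ
For 2× the reaction as written: 2 × (−94) = −188 kJ

ΔH = −188 kJ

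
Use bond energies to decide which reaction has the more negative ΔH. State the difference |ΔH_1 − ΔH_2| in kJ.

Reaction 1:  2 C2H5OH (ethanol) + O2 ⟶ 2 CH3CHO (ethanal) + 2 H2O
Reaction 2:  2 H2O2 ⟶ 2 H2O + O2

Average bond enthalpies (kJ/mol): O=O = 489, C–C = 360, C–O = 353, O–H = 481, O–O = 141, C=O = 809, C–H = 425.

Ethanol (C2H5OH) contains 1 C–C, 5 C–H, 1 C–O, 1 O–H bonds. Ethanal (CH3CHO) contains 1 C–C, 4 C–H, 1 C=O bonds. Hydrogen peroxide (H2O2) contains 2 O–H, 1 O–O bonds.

Reaction 1:
  Bonds broken (reactants):
    C–C: 2 × 360 = 720
    C–H: 10 × 425 = 4250
    C–O: 2 × 353 = 706
    O–H: 2 × 481 = 962
    O=O: 1 × 489 = 489
    Σ(broken) = 7127 kJ
  Bonds formed (products):
    C–C: 2 × 360 = 720
    C–H: 8 × 425 = 3400
    C=O: 2 × 809 = 1618
    O–H: 4 × 481 = 1924
    Σ(formed) = 7662 kJ
  ΔH_1 = 7127 − 7662 = −535 kJ
Reaction 2:
  Bonds broken (reactants):
    O–H: 4 × 481 = 1924
    O–O: 2 × 141 = 282
    Σ(broken) = 2206 kJ
  Bonds formed (products):
    O–H: 4 × 481 = 1924
    O=O: 1 × 489 = 489
    Σ(formed) = 2413 kJ
  ΔH_2 = 2206 − 2413 = −207 kJ
ΔH_1 − ΔH_2 = −328 kJ, so reaction 1 has the more negative ΔH; |ΔH_1 − ΔH_2| = 328 kJ.

Reaction 1, by 328 kJ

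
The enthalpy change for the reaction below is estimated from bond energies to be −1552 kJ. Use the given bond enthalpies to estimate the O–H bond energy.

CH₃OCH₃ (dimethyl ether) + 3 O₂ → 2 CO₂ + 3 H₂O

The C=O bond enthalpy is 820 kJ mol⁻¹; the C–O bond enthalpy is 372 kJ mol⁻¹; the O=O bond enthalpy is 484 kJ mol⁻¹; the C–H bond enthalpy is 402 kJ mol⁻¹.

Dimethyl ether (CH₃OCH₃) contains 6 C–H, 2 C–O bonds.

Let D be the O–H bond energy.
Σ(broken) = 6×402 + 2×372 + 3×484 = 4608
Σ(formed) = 4×820 + 6×D = 3280 + 6D
ΔH = Σ(broken) − Σ(formed) = (4608) − (3280 + 6D) = +1328 − 6D
Setting this equal to −1552 kJ gives 6D = 2880, so D = 480 kJ/mol.

D(O–H) ≈ 480 kJ/mol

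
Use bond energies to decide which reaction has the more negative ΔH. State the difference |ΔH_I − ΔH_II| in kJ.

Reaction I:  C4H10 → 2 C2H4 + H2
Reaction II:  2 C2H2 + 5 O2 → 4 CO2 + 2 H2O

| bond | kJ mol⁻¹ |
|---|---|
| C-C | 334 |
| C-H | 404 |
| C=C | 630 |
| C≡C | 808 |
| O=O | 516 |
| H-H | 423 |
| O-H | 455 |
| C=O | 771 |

Reaction II, by 2303 kJ

Reaction I:
  Bonds broken (reactants):
    C-C: 3 × 334 = 1002
    C-H: 10 × 404 = 4040
    Σ(broken) = 5042 kJ
  Bonds formed (products):
    C-H: 8 × 404 = 3232
    C=C: 2 × 630 = 1260
    H-H: 1 × 423 = 423
    Σ(formed) = 4915 kJ
  ΔH_I = 5042 − 4915 = +127 kJ
Reaction II:
  Bonds broken (reactants):
    C≡C: 2 × 808 = 1616
    C-H: 4 × 404 = 1616
    O=O: 5 × 516 = 2580
    Σ(broken) = 5812 kJ
  Bonds formed (products):
    C=O: 8 × 771 = 6168
    O-H: 4 × 455 = 1820
    Σ(formed) = 7988 kJ
  ΔH_II = 5812 − 7988 = −2176 kJ
ΔH_I − ΔH_II = +2303 kJ, so reaction II has the more negative ΔH; |ΔH_I − ΔH_II| = 2303 kJ.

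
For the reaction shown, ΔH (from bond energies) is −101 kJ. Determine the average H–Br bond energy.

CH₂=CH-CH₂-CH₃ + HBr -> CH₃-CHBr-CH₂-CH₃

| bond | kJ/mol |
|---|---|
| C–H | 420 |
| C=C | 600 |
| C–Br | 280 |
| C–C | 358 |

D(H–Br) ≈ 357 kJ/mol

Let D be the H–Br bond energy.
Σ(broken) = 2×358 + 8×420 + 1×600 + 1×D = 4676 + D
Σ(formed) = 1×280 + 3×358 + 9×420 = 5134
ΔH = Σ(broken) − Σ(formed) = (4676 + D) − (5134) = −458 + D
Setting this equal to −101 kJ gives D = 357 kJ/mol.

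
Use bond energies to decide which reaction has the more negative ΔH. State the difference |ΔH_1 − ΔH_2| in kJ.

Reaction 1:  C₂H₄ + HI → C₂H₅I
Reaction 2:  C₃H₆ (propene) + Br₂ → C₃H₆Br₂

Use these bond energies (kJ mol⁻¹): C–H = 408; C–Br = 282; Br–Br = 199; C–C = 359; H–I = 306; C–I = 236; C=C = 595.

Reaction 2, by 27 kJ

Reaction 1:
  Bonds broken (reactants):
    C–H: 4 × 408 = 1632
    C=C: 1 × 595 = 595
    H–I: 1 × 306 = 306
    Σ(broken) = 2533 kJ
  Bonds formed (products):
    C–C: 1 × 359 = 359
    C–H: 5 × 408 = 2040
    C–I: 1 × 236 = 236
    Σ(formed) = 2635 kJ
  ΔH_1 = 2533 − 2635 = −102 kJ
Reaction 2:
  Bonds broken (reactants):
    Br–Br: 1 × 199 = 199
    C–C: 1 × 359 = 359
    C–H: 6 × 408 = 2448
    C=C: 1 × 595 = 595
    Σ(broken) = 3601 kJ
  Bonds formed (products):
    C–Br: 2 × 282 = 564
    C–C: 2 × 359 = 718
    C–H: 6 × 408 = 2448
    Σ(formed) = 3730 kJ
  ΔH_2 = 3601 − 3730 = −129 kJ
ΔH_1 − ΔH_2 = +27 kJ, so reaction 2 has the more negative ΔH; |ΔH_1 − ΔH_2| = 27 kJ.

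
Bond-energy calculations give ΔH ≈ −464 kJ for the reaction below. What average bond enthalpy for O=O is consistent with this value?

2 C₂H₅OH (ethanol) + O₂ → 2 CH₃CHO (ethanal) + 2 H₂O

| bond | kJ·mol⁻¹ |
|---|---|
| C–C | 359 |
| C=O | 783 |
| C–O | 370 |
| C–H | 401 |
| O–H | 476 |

D(O=O) ≈ 512 kJ/mol

Let D be the O=O bond energy.
Σ(broken) = 2×359 + 10×401 + 2×370 + 2×476 + 1×D = 6420 + D
Σ(formed) = 2×359 + 8×401 + 2×783 + 4×476 = 7396
ΔH = Σ(broken) − Σ(formed) = (6420 + D) − (7396) = −976 + D
Setting this equal to −464 kJ gives D = 512 kJ/mol.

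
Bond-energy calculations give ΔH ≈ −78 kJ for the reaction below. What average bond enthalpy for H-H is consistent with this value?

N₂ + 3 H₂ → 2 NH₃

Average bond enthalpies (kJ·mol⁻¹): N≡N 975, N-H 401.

D(H-H) ≈ 451 kJ/mol

Let D be the H-H bond energy.
Σ(broken) = 3×D + 1×975 = 975 + 3D
Σ(formed) = 6×401 = 2406
ΔH = Σ(broken) − Σ(formed) = (975 + 3D) − (2406) = −1431 + 3D
Setting this equal to −78 kJ gives 3D = 1353, so D = 451 kJ/mol.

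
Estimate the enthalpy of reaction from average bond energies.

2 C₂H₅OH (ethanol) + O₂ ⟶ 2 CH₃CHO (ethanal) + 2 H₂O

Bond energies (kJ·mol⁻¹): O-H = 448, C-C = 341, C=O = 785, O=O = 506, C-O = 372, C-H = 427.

ΔH ≈ −362 kJ

Bonds broken (reactants):
  C-C: 2 × 341 = 682
  C-H: 10 × 427 = 4270
  C-O: 2 × 372 = 744
  O-H: 2 × 448 = 896
  O=O: 1 × 506 = 506
  Σ(broken) = 7098 kJ
Bonds formed (products):
  C-C: 2 × 341 = 682
  C-H: 8 × 427 = 3416
  C=O: 2 × 785 = 1570
  O-H: 4 × 448 = 1792
  Σ(formed) = 7460 kJ
ΔH = Σ(broken) − Σ(formed) = 7098 − 7460 = −362 kJ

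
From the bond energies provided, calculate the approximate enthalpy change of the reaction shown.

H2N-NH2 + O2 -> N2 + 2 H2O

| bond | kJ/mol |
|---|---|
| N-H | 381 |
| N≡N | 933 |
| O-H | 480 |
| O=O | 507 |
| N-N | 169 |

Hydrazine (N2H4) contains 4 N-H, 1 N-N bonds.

ΔH ≈ −653 kJ

Bonds broken (reactants):
  N-H: 4 × 381 = 1524
  N-N: 1 × 169 = 169
  O=O: 1 × 507 = 507
  Σ(broken) = 2200 kJ
Bonds formed (products):
  N≡N: 1 × 933 = 933
  O-H: 4 × 480 = 1920
  Σ(formed) = 2853 kJ
ΔH = Σ(broken) − Σ(formed) = 2200 − 2853 = −653 kJ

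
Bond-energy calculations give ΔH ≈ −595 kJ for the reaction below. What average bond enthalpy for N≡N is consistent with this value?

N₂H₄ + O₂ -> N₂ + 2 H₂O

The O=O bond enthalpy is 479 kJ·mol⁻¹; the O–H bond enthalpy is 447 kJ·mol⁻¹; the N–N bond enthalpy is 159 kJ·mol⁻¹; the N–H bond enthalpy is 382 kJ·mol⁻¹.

Let D be the N≡N bond energy.
Σ(broken) = 4×382 + 1×159 + 1×479 = 2166
Σ(formed) = 1×D + 4×447 = 1788 + D
ΔH = Σ(broken) − Σ(formed) = (2166) − (1788 + D) = +378 − D
Setting this equal to −595 kJ gives D = 973 kJ/mol.

D(N≡N) ≈ 973 kJ/mol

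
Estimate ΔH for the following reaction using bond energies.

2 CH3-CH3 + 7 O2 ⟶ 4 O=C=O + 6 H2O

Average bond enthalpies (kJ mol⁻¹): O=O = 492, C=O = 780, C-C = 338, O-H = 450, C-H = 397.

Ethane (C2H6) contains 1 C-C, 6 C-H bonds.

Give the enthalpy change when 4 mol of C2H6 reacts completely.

ΔH = −5512 kJ

Bonds broken (reactants):
  C-C: 2 × 338 = 676
  C-H: 12 × 397 = 4764
  O=O: 7 × 492 = 3444
  Σ(broken) = 8884 kJ
Bonds formed (products):
  C=O: 8 × 780 = 6240
  O-H: 12 × 450 = 5400
  Σ(formed) = 11640 kJ
ΔH = Σ(broken) − Σ(formed) = 8884 − 11640 = −2756 kJ
For 2× the reaction as written: 2 × (−2756) = −5512 kJ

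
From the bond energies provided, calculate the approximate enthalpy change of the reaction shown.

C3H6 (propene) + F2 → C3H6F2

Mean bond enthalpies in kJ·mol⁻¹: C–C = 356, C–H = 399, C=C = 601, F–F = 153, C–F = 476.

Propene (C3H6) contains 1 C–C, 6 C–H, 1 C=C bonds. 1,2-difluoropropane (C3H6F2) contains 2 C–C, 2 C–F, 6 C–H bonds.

Bonds broken (reactants):
  C–C: 1 × 356 = 356
  C–H: 6 × 399 = 2394
  C=C: 1 × 601 = 601
  F–F: 1 × 153 = 153
  Σ(broken) = 3504 kJ
Bonds formed (products):
  C–C: 2 × 356 = 712
  C–F: 2 × 476 = 952
  C–H: 6 × 399 = 2394
  Σ(formed) = 4058 kJ
ΔH = Σ(broken) − Σ(formed) = 3504 − 4058 = −554 kJ

ΔH ≈ −554 kJ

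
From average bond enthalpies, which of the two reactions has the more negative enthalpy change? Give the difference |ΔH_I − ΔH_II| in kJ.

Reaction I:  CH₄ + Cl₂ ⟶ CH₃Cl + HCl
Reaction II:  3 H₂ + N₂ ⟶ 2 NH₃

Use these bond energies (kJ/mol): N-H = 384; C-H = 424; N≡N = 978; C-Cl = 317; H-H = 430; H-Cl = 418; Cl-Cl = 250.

Reaction I:
  Bonds broken (reactants):
    C-H: 4 × 424 = 1696
    Cl-Cl: 1 × 250 = 250
    Σ(broken) = 1946 kJ
  Bonds formed (products):
    C-Cl: 1 × 317 = 317
    C-H: 3 × 424 = 1272
    H-Cl: 1 × 418 = 418
    Σ(formed) = 2007 kJ
  ΔH_I = 1946 − 2007 = −61 kJ
Reaction II:
  Bonds broken (reactants):
    H-H: 3 × 430 = 1290
    N≡N: 1 × 978 = 978
    Σ(broken) = 2268 kJ
  Bonds formed (products):
    N-H: 6 × 384 = 2304
    Σ(formed) = 2304 kJ
  ΔH_II = 2268 − 2304 = −36 kJ
ΔH_I − ΔH_II = −25 kJ, so reaction I has the more negative ΔH; |ΔH_I − ΔH_II| = 25 kJ.

Reaction I, by 25 kJ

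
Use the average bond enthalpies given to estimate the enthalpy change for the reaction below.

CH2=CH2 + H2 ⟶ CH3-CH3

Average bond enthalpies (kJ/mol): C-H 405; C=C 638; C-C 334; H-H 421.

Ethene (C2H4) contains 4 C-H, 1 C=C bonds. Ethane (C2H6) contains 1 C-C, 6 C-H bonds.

Bonds broken (reactants):
  C-H: 4 × 405 = 1620
  C=C: 1 × 638 = 638
  H-H: 1 × 421 = 421
  Σ(broken) = 2679 kJ
Bonds formed (products):
  C-C: 1 × 334 = 334
  C-H: 6 × 405 = 2430
  Σ(formed) = 2764 kJ
ΔH = Σ(broken) − Σ(formed) = 2679 − 2764 = −85 kJ

ΔH ≈ −85 kJ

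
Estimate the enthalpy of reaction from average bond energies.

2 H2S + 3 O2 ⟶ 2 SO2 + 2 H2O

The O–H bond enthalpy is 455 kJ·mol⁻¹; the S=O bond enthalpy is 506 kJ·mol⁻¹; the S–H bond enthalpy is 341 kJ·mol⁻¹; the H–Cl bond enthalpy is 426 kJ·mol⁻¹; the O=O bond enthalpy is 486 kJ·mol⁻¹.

ΔH ≈ −1022 kJ

Bonds broken (reactants):
  O=O: 3 × 486 = 1458
  S–H: 4 × 341 = 1364
  Σ(broken) = 2822 kJ
Bonds formed (products):
  O–H: 4 × 455 = 1820
  S=O: 4 × 506 = 2024
  Σ(formed) = 3844 kJ
ΔH = Σ(broken) − Σ(formed) = 2822 − 3844 = −1022 kJ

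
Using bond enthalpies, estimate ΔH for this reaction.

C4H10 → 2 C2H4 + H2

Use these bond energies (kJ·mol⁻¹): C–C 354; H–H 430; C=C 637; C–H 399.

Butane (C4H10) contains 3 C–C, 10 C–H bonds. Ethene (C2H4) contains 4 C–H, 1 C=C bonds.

Bonds broken (reactants):
  C–C: 3 × 354 = 1062
  C–H: 10 × 399 = 3990
  Σ(broken) = 5052 kJ
Bonds formed (products):
  C–H: 8 × 399 = 3192
  C=C: 2 × 637 = 1274
  H–H: 1 × 430 = 430
  Σ(formed) = 4896 kJ
ΔH = Σ(broken) − Σ(formed) = 5052 − 4896 = +156 kJ

ΔH ≈ +156 kJ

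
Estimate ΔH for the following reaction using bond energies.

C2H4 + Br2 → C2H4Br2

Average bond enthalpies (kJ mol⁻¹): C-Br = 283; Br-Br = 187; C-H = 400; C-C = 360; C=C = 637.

Bonds broken (reactants):
  Br-Br: 1 × 187 = 187
  C-H: 4 × 400 = 1600
  C=C: 1 × 637 = 637
  Σ(broken) = 2424 kJ
Bonds formed (products):
  C-Br: 2 × 283 = 566
  C-C: 1 × 360 = 360
  C-H: 4 × 400 = 1600
  Σ(formed) = 2526 kJ
ΔH = Σ(broken) − Σ(formed) = 2424 − 2526 = −102 kJ

ΔH ≈ −102 kJ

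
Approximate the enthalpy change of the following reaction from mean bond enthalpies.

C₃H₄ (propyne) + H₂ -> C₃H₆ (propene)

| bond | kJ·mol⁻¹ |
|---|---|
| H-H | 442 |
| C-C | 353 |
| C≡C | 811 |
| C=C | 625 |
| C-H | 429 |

ΔH ≈ −230 kJ

Bonds broken (reactants):
  C≡C: 1 × 811 = 811
  C-C: 1 × 353 = 353
  C-H: 4 × 429 = 1716
  H-H: 1 × 442 = 442
  Σ(broken) = 3322 kJ
Bonds formed (products):
  C-C: 1 × 353 = 353
  C-H: 6 × 429 = 2574
  C=C: 1 × 625 = 625
  Σ(formed) = 3552 kJ
ΔH = Σ(broken) − Σ(formed) = 3322 − 3552 = −230 kJ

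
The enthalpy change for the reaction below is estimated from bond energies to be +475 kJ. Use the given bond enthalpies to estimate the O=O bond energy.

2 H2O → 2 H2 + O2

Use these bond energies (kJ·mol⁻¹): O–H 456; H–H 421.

Let D be the O=O bond energy.
Σ(broken) = 4×456 = 1824
Σ(formed) = 2×421 + 1×D = 842 + D
ΔH = Σ(broken) − Σ(formed) = (1824) − (842 + D) = +982 − D
Setting this equal to +475 kJ gives D = 507 kJ/mol.

D(O=O) ≈ 507 kJ/mol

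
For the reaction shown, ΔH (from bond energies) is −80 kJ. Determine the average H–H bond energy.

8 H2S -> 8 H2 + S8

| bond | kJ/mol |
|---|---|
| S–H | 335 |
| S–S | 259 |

D(H–H) ≈ 421 kJ/mol

Let D be the H–H bond energy.
Σ(broken) = 16×335 = 5360
Σ(formed) = 8×D + 8×259 = 2072 + 8D
ΔH = Σ(broken) − Σ(formed) = (5360) − (2072 + 8D) = +3288 − 8D
Setting this equal to −80 kJ gives 8D = 3368, so D = 421 kJ/mol.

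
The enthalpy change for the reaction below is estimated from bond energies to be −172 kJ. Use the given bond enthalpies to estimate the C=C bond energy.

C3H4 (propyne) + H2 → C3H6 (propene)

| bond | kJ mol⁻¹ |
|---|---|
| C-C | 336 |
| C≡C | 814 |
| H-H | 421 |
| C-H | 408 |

Let D be the C=C bond energy.
Σ(broken) = 1×814 + 1×336 + 4×408 + 1×421 = 3203
Σ(formed) = 1×336 + 6×408 + 1×D = 2784 + D
ΔH = Σ(broken) − Σ(formed) = (3203) − (2784 + D) = +419 − D
Setting this equal to −172 kJ gives D = 591 kJ/mol.

D(C=C) ≈ 591 kJ/mol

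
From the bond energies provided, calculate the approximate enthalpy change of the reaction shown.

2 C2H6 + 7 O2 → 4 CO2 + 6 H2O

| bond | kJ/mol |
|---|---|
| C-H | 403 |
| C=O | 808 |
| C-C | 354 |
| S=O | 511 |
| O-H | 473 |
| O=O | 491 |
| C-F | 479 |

Bonds broken (reactants):
  C-C: 2 × 354 = 708
  C-H: 12 × 403 = 4836
  O=O: 7 × 491 = 3437
  Σ(broken) = 8981 kJ
Bonds formed (products):
  C=O: 8 × 808 = 6464
  O-H: 12 × 473 = 5676
  Σ(formed) = 12140 kJ
ΔH = Σ(broken) − Σ(formed) = 8981 − 12140 = −3159 kJ

ΔH ≈ −3159 kJ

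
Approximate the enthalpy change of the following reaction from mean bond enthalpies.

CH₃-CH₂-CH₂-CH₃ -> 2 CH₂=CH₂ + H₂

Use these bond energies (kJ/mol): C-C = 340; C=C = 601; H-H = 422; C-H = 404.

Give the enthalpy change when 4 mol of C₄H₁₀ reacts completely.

ΔH = +816 kJ

Bonds broken (reactants):
  C-C: 3 × 340 = 1020
  C-H: 10 × 404 = 4040
  Σ(broken) = 5060 kJ
Bonds formed (products):
  C-H: 8 × 404 = 3232
  C=C: 2 × 601 = 1202
  H-H: 1 × 422 = 422
  Σ(formed) = 4856 kJ
ΔH = Σ(broken) − Σ(formed) = 5060 − 4856 = +204 kJ
For 4× the reaction as written: 4 × (+204) = +816 kJ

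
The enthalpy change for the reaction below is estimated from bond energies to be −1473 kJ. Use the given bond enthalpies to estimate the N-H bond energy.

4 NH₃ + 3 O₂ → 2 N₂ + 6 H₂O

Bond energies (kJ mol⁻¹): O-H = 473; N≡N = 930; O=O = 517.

D(N-H) ≈ 376 kJ/mol

Let D be the N-H bond energy.
Σ(broken) = 12×D + 3×517 = 1551 + 12D
Σ(formed) = 2×930 + 12×473 = 7536
ΔH = Σ(broken) − Σ(formed) = (1551 + 12D) − (7536) = −5985 + 12D
Setting this equal to −1473 kJ gives 12D = 4512, so D = 376 kJ/mol.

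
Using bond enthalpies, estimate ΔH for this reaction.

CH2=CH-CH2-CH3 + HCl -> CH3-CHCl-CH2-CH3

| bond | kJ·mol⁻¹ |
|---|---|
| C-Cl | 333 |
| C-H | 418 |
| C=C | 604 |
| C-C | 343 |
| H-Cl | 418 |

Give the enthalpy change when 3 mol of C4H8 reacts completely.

ΔH = −216 kJ

Bonds broken (reactants):
  C-C: 2 × 343 = 686
  C-H: 8 × 418 = 3344
  C=C: 1 × 604 = 604
  H-Cl: 1 × 418 = 418
  Σ(broken) = 5052 kJ
Bonds formed (products):
  C-C: 3 × 343 = 1029
  C-Cl: 1 × 333 = 333
  C-H: 9 × 418 = 3762
  Σ(formed) = 5124 kJ
ΔH = Σ(broken) − Σ(formed) = 5052 − 5124 = −72 kJ
For 3× the reaction as written: 3 × (−72) = −216 kJ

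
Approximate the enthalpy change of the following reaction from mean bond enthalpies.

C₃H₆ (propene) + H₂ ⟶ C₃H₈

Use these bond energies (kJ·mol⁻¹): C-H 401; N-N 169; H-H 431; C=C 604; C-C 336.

ΔH ≈ −103 kJ

Bonds broken (reactants):
  C-C: 1 × 336 = 336
  C-H: 6 × 401 = 2406
  C=C: 1 × 604 = 604
  H-H: 1 × 431 = 431
  Σ(broken) = 3777 kJ
Bonds formed (products):
  C-C: 2 × 336 = 672
  C-H: 8 × 401 = 3208
  Σ(formed) = 3880 kJ
ΔH = Σ(broken) − Σ(formed) = 3777 − 3880 = −103 kJ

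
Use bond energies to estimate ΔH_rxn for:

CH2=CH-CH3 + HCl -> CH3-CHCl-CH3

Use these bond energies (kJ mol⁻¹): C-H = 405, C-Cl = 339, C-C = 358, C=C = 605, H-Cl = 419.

Bonds broken (reactants):
  C-C: 1 × 358 = 358
  C-H: 6 × 405 = 2430
  C=C: 1 × 605 = 605
  H-Cl: 1 × 419 = 419
  Σ(broken) = 3812 kJ
Bonds formed (products):
  C-C: 2 × 358 = 716
  C-Cl: 1 × 339 = 339
  C-H: 7 × 405 = 2835
  Σ(formed) = 3890 kJ
ΔH = Σ(broken) − Σ(formed) = 3812 − 3890 = −78 kJ

ΔH ≈ −78 kJ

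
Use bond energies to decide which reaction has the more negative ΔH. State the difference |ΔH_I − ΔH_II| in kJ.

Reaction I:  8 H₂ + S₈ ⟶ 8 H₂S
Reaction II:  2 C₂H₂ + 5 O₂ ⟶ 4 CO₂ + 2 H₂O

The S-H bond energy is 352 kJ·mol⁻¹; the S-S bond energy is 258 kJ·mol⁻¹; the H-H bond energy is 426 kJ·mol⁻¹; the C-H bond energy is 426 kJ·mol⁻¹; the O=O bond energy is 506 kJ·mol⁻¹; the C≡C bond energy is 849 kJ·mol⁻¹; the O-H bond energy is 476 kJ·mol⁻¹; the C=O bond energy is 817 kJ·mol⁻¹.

Reaction I:
  Bonds broken (reactants):
    H-H: 8 × 426 = 3408
    S-S: 8 × 258 = 2064
    Σ(broken) = 5472 kJ
  Bonds formed (products):
    S-H: 16 × 352 = 5632
    Σ(formed) = 5632 kJ
  ΔH_I = 5472 − 5632 = −160 kJ
Reaction II:
  Bonds broken (reactants):
    C≡C: 2 × 849 = 1698
    C-H: 4 × 426 = 1704
    O=O: 5 × 506 = 2530
    Σ(broken) = 5932 kJ
  Bonds formed (products):
    C=O: 8 × 817 = 6536
    O-H: 4 × 476 = 1904
    Σ(formed) = 8440 kJ
  ΔH_II = 5932 − 8440 = −2508 kJ
ΔH_I − ΔH_II = +2348 kJ, so reaction II has the more negative ΔH; |ΔH_I − ΔH_II| = 2348 kJ.

Reaction II, by 2348 kJ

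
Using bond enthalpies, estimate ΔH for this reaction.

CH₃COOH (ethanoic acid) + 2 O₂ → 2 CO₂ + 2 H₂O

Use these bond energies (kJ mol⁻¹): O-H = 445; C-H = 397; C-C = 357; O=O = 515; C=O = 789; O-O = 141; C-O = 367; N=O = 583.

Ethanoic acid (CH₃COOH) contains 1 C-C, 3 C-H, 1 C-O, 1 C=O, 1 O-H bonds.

Bonds broken (reactants):
  C-C: 1 × 357 = 357
  C-H: 3 × 397 = 1191
  C-O: 1 × 367 = 367
  C=O: 1 × 789 = 789
  O-H: 1 × 445 = 445
  O=O: 2 × 515 = 1030
  Σ(broken) = 4179 kJ
Bonds formed (products):
  C=O: 4 × 789 = 3156
  O-H: 4 × 445 = 1780
  Σ(formed) = 4936 kJ
ΔH = Σ(broken) − Σ(formed) = 4179 − 4936 = −757 kJ

ΔH ≈ −757 kJ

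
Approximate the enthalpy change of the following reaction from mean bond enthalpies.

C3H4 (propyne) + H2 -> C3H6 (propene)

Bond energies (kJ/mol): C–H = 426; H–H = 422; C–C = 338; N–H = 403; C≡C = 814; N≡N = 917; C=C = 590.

Bonds broken (reactants):
  C≡C: 1 × 814 = 814
  C–C: 1 × 338 = 338
  C–H: 4 × 426 = 1704
  H–H: 1 × 422 = 422
  Σ(broken) = 3278 kJ
Bonds formed (products):
  C–C: 1 × 338 = 338
  C–H: 6 × 426 = 2556
  C=C: 1 × 590 = 590
  Σ(formed) = 3484 kJ
ΔH = Σ(broken) − Σ(formed) = 3278 − 3484 = −206 kJ

ΔH ≈ −206 kJ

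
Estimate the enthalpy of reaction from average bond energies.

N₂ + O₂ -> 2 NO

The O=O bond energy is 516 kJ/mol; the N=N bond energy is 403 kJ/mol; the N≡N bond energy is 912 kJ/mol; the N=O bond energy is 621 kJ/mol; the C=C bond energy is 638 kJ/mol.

ΔH ≈ +186 kJ

Bonds broken (reactants):
  N≡N: 1 × 912 = 912
  O=O: 1 × 516 = 516
  Σ(broken) = 1428 kJ
Bonds formed (products):
  N=O: 2 × 621 = 1242
  Σ(formed) = 1242 kJ
ΔH = Σ(broken) − Σ(formed) = 1428 − 1242 = +186 kJ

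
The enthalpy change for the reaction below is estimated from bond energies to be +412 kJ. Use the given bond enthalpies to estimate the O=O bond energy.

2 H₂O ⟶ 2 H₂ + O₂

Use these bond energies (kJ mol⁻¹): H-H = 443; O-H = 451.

D(O=O) ≈ 506 kJ/mol

Let D be the O=O bond energy.
Σ(broken) = 4×451 = 1804
Σ(formed) = 2×443 + 1×D = 886 + D
ΔH = Σ(broken) − Σ(formed) = (1804) − (886 + D) = +918 − D
Setting this equal to +412 kJ gives D = 506 kJ/mol.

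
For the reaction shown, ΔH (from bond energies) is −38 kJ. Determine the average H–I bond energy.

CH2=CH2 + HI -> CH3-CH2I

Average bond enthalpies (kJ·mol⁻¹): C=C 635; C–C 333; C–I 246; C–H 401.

Let D be the H–I bond energy.
Σ(broken) = 4×401 + 1×635 + 1×D = 2239 + D
Σ(formed) = 1×333 + 5×401 + 1×246 = 2584
ΔH = Σ(broken) − Σ(formed) = (2239 + D) − (2584) = −345 + D
Setting this equal to −38 kJ gives D = 307 kJ/mol.

D(H–I) ≈ 307 kJ/mol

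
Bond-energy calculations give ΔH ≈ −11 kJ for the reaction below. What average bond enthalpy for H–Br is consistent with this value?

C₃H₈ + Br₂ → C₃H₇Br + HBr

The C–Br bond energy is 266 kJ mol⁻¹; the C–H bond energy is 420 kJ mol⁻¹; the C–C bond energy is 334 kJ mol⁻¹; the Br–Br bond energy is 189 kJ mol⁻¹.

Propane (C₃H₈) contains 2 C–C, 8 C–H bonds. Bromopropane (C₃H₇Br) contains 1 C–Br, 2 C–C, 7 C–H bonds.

Let D be the H–Br bond energy.
Σ(broken) = 1×189 + 2×334 + 8×420 = 4217
Σ(formed) = 1×266 + 2×334 + 7×420 + 1×D = 3874 + D
ΔH = Σ(broken) − Σ(formed) = (4217) − (3874 + D) = +343 − D
Setting this equal to −11 kJ gives D = 354 kJ/mol.

D(H–Br) ≈ 354 kJ/mol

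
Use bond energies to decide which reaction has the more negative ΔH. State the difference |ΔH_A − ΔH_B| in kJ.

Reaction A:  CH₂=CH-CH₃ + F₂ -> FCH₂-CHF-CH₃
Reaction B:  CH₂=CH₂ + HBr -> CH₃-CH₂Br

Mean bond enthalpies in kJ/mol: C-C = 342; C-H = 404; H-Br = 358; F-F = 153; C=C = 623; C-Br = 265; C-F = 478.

Reaction A, by 492 kJ

Reaction A:
  Bonds broken (reactants):
    C-C: 1 × 342 = 342
    C-H: 6 × 404 = 2424
    C=C: 1 × 623 = 623
    F-F: 1 × 153 = 153
    Σ(broken) = 3542 kJ
  Bonds formed (products):
    C-C: 2 × 342 = 684
    C-F: 2 × 478 = 956
    C-H: 6 × 404 = 2424
    Σ(formed) = 4064 kJ
  ΔH_A = 3542 − 4064 = −522 kJ
Reaction B:
  Bonds broken (reactants):
    C-H: 4 × 404 = 1616
    C=C: 1 × 623 = 623
    H-Br: 1 × 358 = 358
    Σ(broken) = 2597 kJ
  Bonds formed (products):
    C-Br: 1 × 265 = 265
    C-C: 1 × 342 = 342
    C-H: 5 × 404 = 2020
    Σ(formed) = 2627 kJ
  ΔH_B = 2597 − 2627 = −30 kJ
ΔH_A − ΔH_B = −492 kJ, so reaction A has the more negative ΔH; |ΔH_A − ΔH_B| = 492 kJ.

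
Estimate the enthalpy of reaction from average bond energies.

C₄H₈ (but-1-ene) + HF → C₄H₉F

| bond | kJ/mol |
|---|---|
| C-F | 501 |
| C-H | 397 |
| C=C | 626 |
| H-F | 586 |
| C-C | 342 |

Bonds broken (reactants):
  C-C: 2 × 342 = 684
  C-H: 8 × 397 = 3176
  C=C: 1 × 626 = 626
  H-F: 1 × 586 = 586
  Σ(broken) = 5072 kJ
Bonds formed (products):
  C-C: 3 × 342 = 1026
  C-F: 1 × 501 = 501
  C-H: 9 × 397 = 3573
  Σ(formed) = 5100 kJ
ΔH = Σ(broken) − Σ(formed) = 5072 − 5100 = −28 kJ

ΔH ≈ −28 kJ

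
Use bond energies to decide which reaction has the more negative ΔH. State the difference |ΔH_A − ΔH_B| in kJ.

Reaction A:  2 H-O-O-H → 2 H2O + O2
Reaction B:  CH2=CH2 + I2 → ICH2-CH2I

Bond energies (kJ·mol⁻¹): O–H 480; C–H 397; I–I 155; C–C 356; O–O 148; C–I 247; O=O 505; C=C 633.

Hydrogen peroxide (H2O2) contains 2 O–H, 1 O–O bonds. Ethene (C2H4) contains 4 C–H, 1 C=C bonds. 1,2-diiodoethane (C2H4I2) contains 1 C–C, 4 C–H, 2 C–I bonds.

Reaction A, by 147 kJ

Reaction A:
  Bonds broken (reactants):
    O–H: 4 × 480 = 1920
    O–O: 2 × 148 = 296
    Σ(broken) = 2216 kJ
  Bonds formed (products):
    O–H: 4 × 480 = 1920
    O=O: 1 × 505 = 505
    Σ(formed) = 2425 kJ
  ΔH_A = 2216 − 2425 = −209 kJ
Reaction B:
  Bonds broken (reactants):
    C–H: 4 × 397 = 1588
    C=C: 1 × 633 = 633
    I–I: 1 × 155 = 155
    Σ(broken) = 2376 kJ
  Bonds formed (products):
    C–C: 1 × 356 = 356
    C–H: 4 × 397 = 1588
    C–I: 2 × 247 = 494
    Σ(formed) = 2438 kJ
  ΔH_B = 2376 − 2438 = −62 kJ
ΔH_A − ΔH_B = −147 kJ, so reaction A has the more negative ΔH; |ΔH_A − ΔH_B| = 147 kJ.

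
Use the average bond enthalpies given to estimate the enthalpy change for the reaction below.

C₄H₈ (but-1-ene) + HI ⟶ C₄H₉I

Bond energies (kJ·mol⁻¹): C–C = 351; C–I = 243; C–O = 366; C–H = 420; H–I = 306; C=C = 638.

ΔH ≈ −70 kJ

Bonds broken (reactants):
  C–C: 2 × 351 = 702
  C–H: 8 × 420 = 3360
  C=C: 1 × 638 = 638
  H–I: 1 × 306 = 306
  Σ(broken) = 5006 kJ
Bonds formed (products):
  C–C: 3 × 351 = 1053
  C–H: 9 × 420 = 3780
  C–I: 1 × 243 = 243
  Σ(formed) = 5076 kJ
ΔH = Σ(broken) − Σ(formed) = 5006 − 5076 = −70 kJ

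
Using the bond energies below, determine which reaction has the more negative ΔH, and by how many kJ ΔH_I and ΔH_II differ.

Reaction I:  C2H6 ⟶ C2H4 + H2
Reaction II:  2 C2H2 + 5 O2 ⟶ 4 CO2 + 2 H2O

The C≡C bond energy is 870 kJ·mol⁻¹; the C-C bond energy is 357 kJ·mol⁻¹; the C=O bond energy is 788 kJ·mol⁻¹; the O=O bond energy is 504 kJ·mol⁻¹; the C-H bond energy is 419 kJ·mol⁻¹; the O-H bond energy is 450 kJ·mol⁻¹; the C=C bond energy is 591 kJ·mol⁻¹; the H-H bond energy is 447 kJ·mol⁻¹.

Reaction I:
  Bonds broken (reactants):
    C-C: 1 × 357 = 357
    C-H: 6 × 419 = 2514
    Σ(broken) = 2871 kJ
  Bonds formed (products):
    C-H: 4 × 419 = 1676
    C=C: 1 × 591 = 591
    H-H: 1 × 447 = 447
    Σ(formed) = 2714 kJ
  ΔH_I = 2871 − 2714 = +157 kJ
Reaction II:
  Bonds broken (reactants):
    C≡C: 2 × 870 = 1740
    C-H: 4 × 419 = 1676
    O=O: 5 × 504 = 2520
    Σ(broken) = 5936 kJ
  Bonds formed (products):
    C=O: 8 × 788 = 6304
    O-H: 4 × 450 = 1800
    Σ(formed) = 8104 kJ
  ΔH_II = 5936 − 8104 = −2168 kJ
ΔH_I − ΔH_II = +2325 kJ, so reaction II has the more negative ΔH; |ΔH_I − ΔH_II| = 2325 kJ.

Reaction II, by 2325 kJ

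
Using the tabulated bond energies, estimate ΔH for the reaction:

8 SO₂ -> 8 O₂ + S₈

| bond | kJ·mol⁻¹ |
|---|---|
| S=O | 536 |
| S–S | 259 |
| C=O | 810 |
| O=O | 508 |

ΔH ≈ +2440 kJ

Bonds broken (reactants):
  S=O: 16 × 536 = 8576
  Σ(broken) = 8576 kJ
Bonds formed (products):
  O=O: 8 × 508 = 4064
  S–S: 8 × 259 = 2072
  Σ(formed) = 6136 kJ
ΔH = Σ(broken) − Σ(formed) = 8576 − 6136 = +2440 kJ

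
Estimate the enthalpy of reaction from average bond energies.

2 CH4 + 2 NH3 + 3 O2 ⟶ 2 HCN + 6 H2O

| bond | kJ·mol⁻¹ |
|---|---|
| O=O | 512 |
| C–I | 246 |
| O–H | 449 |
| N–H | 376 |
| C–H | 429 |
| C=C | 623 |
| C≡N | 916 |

ΔH ≈ −854 kJ

Bonds broken (reactants):
  C–H: 8 × 429 = 3432
  N–H: 6 × 376 = 2256
  O=O: 3 × 512 = 1536
  Σ(broken) = 7224 kJ
Bonds formed (products):
  C≡N: 2 × 916 = 1832
  C–H: 2 × 429 = 858
  O–H: 12 × 449 = 5388
  Σ(formed) = 8078 kJ
ΔH = Σ(broken) − Σ(formed) = 7224 − 8078 = −854 kJ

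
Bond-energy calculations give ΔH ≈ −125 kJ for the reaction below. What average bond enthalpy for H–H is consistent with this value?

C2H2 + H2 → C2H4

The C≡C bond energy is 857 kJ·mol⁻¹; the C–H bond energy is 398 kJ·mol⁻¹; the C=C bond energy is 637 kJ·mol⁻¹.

D(H–H) ≈ 451 kJ/mol

Let D be the H–H bond energy.
Σ(broken) = 1×857 + 2×398 + 1×D = 1653 + D
Σ(formed) = 4×398 + 1×637 = 2229
ΔH = Σ(broken) − Σ(formed) = (1653 + D) − (2229) = −576 + D
Setting this equal to −125 kJ gives D = 451 kJ/mol.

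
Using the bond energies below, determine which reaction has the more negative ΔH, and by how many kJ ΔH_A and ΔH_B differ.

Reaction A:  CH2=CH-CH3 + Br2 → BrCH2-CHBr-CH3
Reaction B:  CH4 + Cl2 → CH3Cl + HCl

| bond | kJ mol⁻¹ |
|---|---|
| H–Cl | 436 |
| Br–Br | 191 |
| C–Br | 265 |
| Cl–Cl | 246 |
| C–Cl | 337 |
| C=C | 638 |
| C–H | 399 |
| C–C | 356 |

Reaction B, by 71 kJ

Reaction A:
  Bonds broken (reactants):
    Br–Br: 1 × 191 = 191
    C–C: 1 × 356 = 356
    C–H: 6 × 399 = 2394
    C=C: 1 × 638 = 638
    Σ(broken) = 3579 kJ
  Bonds formed (products):
    C–Br: 2 × 265 = 530
    C–C: 2 × 356 = 712
    C–H: 6 × 399 = 2394
    Σ(formed) = 3636 kJ
  ΔH_A = 3579 − 3636 = −57 kJ
Reaction B:
  Bonds broken (reactants):
    C–H: 4 × 399 = 1596
    Cl–Cl: 1 × 246 = 246
    Σ(broken) = 1842 kJ
  Bonds formed (products):
    C–Cl: 1 × 337 = 337
    C–H: 3 × 399 = 1197
    H–Cl: 1 × 436 = 436
    Σ(formed) = 1970 kJ
  ΔH_B = 1842 − 1970 = −128 kJ
ΔH_A − ΔH_B = +71 kJ, so reaction B has the more negative ΔH; |ΔH_A − ΔH_B| = 71 kJ.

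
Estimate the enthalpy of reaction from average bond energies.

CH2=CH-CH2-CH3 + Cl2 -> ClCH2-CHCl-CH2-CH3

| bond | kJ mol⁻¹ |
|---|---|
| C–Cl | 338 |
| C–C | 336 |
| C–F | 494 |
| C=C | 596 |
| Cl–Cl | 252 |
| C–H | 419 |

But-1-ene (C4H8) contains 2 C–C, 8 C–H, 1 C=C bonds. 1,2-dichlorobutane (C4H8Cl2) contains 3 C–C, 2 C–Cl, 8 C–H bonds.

Bonds broken (reactants):
  C–C: 2 × 336 = 672
  C–H: 8 × 419 = 3352
  C=C: 1 × 596 = 596
  Cl–Cl: 1 × 252 = 252
  Σ(broken) = 4872 kJ
Bonds formed (products):
  C–C: 3 × 336 = 1008
  C–Cl: 2 × 338 = 676
  C–H: 8 × 419 = 3352
  Σ(formed) = 5036 kJ
ΔH = Σ(broken) − Σ(formed) = 4872 − 5036 = −164 kJ

ΔH ≈ −164 kJ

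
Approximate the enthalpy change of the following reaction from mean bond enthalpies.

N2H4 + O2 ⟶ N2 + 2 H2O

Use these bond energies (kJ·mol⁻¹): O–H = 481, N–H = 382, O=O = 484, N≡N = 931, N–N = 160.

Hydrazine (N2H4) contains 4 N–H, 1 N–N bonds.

ΔH ≈ −683 kJ

Bonds broken (reactants):
  N–H: 4 × 382 = 1528
  N–N: 1 × 160 = 160
  O=O: 1 × 484 = 484
  Σ(broken) = 2172 kJ
Bonds formed (products):
  N≡N: 1 × 931 = 931
  O–H: 4 × 481 = 1924
  Σ(formed) = 2855 kJ
ΔH = Σ(broken) − Σ(formed) = 2172 − 2855 = −683 kJ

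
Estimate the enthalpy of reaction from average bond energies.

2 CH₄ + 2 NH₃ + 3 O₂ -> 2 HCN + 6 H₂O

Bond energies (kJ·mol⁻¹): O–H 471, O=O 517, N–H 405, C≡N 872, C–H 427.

ΔH ≈ −853 kJ

Bonds broken (reactants):
  C–H: 8 × 427 = 3416
  N–H: 6 × 405 = 2430
  O=O: 3 × 517 = 1551
  Σ(broken) = 7397 kJ
Bonds formed (products):
  C≡N: 2 × 872 = 1744
  C–H: 2 × 427 = 854
  O–H: 12 × 471 = 5652
  Σ(formed) = 8250 kJ
ΔH = Σ(broken) − Σ(formed) = 7397 − 8250 = −853 kJ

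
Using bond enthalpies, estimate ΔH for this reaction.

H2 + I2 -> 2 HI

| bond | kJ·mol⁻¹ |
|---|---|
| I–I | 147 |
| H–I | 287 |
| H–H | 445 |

ΔH ≈ +18 kJ

Bonds broken (reactants):
  H–H: 1 × 445 = 445
  I–I: 1 × 147 = 147
  Σ(broken) = 592 kJ
Bonds formed (products):
  H–I: 2 × 287 = 574
  Σ(formed) = 574 kJ
ΔH = Σ(broken) − Σ(formed) = 592 − 574 = +18 kJ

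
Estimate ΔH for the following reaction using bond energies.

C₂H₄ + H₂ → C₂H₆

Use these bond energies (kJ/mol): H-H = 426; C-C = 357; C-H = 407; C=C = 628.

Bonds broken (reactants):
  C-H: 4 × 407 = 1628
  C=C: 1 × 628 = 628
  H-H: 1 × 426 = 426
  Σ(broken) = 2682 kJ
Bonds formed (products):
  C-C: 1 × 357 = 357
  C-H: 6 × 407 = 2442
  Σ(formed) = 2799 kJ
ΔH = Σ(broken) − Σ(formed) = 2682 − 2799 = −117 kJ

ΔH ≈ −117 kJ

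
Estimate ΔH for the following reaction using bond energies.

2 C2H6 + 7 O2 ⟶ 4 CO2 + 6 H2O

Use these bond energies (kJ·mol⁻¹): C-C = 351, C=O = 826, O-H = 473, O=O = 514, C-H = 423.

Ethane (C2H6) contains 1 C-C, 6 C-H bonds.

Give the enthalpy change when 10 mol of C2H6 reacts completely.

ΔH = −14540 kJ

Bonds broken (reactants):
  C-C: 2 × 351 = 702
  C-H: 12 × 423 = 5076
  O=O: 7 × 514 = 3598
  Σ(broken) = 9376 kJ
Bonds formed (products):
  C=O: 8 × 826 = 6608
  O-H: 12 × 473 = 5676
  Σ(formed) = 12284 kJ
ΔH = Σ(broken) − Σ(formed) = 9376 − 12284 = −2908 kJ
For 5× the reaction as written: 5 × (−2908) = −14540 kJ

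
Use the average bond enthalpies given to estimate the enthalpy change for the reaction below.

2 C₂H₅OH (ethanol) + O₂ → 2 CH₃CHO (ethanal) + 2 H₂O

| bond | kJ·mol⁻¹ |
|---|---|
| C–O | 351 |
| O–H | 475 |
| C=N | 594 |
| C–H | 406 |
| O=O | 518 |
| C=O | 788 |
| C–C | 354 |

Bonds broken (reactants):
  C–C: 2 × 354 = 708
  C–H: 10 × 406 = 4060
  C–O: 2 × 351 = 702
  O–H: 2 × 475 = 950
  O=O: 1 × 518 = 518
  Σ(broken) = 6938 kJ
Bonds formed (products):
  C–C: 2 × 354 = 708
  C–H: 8 × 406 = 3248
  C=O: 2 × 788 = 1576
  O–H: 4 × 475 = 1900
  Σ(formed) = 7432 kJ
ΔH = Σ(broken) − Σ(formed) = 6938 − 7432 = −494 kJ

ΔH ≈ −494 kJ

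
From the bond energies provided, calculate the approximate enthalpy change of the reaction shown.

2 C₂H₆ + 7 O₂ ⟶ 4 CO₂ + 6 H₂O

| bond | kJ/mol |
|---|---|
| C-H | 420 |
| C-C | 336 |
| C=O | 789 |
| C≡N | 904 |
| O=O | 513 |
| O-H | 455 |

Bonds broken (reactants):
  C-C: 2 × 336 = 672
  C-H: 12 × 420 = 5040
  O=O: 7 × 513 = 3591
  Σ(broken) = 9303 kJ
Bonds formed (products):
  C=O: 8 × 789 = 6312
  O-H: 12 × 455 = 5460
  Σ(formed) = 11772 kJ
ΔH = Σ(broken) − Σ(formed) = 9303 − 11772 = −2469 kJ

ΔH ≈ −2469 kJ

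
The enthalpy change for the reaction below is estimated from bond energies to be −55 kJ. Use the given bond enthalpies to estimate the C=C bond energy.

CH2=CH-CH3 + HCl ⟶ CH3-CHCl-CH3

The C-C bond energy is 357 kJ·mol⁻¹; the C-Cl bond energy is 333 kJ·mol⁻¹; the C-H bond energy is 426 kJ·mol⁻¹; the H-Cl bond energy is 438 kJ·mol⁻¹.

D(C=C) ≈ 623 kJ/mol

Let D be the C=C bond energy.
Σ(broken) = 1×357 + 6×426 + 1×D + 1×438 = 3351 + D
Σ(formed) = 2×357 + 1×333 + 7×426 = 4029
ΔH = Σ(broken) − Σ(formed) = (3351 + D) − (4029) = −678 + D
Setting this equal to −55 kJ gives D = 623 kJ/mol.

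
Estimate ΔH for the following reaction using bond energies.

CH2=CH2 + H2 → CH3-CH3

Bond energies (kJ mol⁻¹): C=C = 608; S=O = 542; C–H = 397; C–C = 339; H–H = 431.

ΔH ≈ −94 kJ

Bonds broken (reactants):
  C–H: 4 × 397 = 1588
  C=C: 1 × 608 = 608
  H–H: 1 × 431 = 431
  Σ(broken) = 2627 kJ
Bonds formed (products):
  C–C: 1 × 339 = 339
  C–H: 6 × 397 = 2382
  Σ(formed) = 2721 kJ
ΔH = Σ(broken) − Σ(formed) = 2627 − 2721 = −94 kJ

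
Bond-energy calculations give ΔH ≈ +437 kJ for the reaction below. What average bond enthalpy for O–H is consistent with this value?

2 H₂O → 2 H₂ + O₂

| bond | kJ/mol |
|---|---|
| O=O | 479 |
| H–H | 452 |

D(O–H) ≈ 455 kJ/mol

Let D be the O–H bond energy.
Σ(broken) = 4×D = 4D
Σ(formed) = 2×452 + 1×479 = 1383
ΔH = Σ(broken) − Σ(formed) = (4D) − (1383) = −1383 + 4D
Setting this equal to +437 kJ gives 4D = 1820, so D = 455 kJ/mol.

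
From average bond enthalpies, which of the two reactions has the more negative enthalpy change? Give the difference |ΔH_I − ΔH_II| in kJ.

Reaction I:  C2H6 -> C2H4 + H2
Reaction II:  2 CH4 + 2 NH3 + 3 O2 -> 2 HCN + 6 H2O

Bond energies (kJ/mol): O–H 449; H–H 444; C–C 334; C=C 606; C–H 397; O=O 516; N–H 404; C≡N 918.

Reaction I:
  Bonds broken (reactants):
    C–C: 1 × 334 = 334
    C–H: 6 × 397 = 2382
    Σ(broken) = 2716 kJ
  Bonds formed (products):
    C–H: 4 × 397 = 1588
    C=C: 1 × 606 = 606
    H–H: 1 × 444 = 444
    Σ(formed) = 2638 kJ
  ΔH_I = 2716 − 2638 = +78 kJ
Reaction II:
  Bonds broken (reactants):
    C–H: 8 × 397 = 3176
    N–H: 6 × 404 = 2424
    O=O: 3 × 516 = 1548
    Σ(broken) = 7148 kJ
  Bonds formed (products):
    C≡N: 2 × 918 = 1836
    C–H: 2 × 397 = 794
    O–H: 12 × 449 = 5388
    Σ(formed) = 8018 kJ
  ΔH_II = 7148 − 8018 = −870 kJ
ΔH_I − ΔH_II = +948 kJ, so reaction II has the more negative ΔH; |ΔH_I − ΔH_II| = 948 kJ.

Reaction II, by 948 kJ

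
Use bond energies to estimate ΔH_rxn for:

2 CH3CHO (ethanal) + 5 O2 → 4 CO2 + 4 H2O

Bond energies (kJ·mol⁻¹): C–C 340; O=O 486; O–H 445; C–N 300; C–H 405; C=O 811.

Bonds broken (reactants):
  C–C: 2 × 340 = 680
  C–H: 8 × 405 = 3240
  C=O: 2 × 811 = 1622
  O=O: 5 × 486 = 2430
  Σ(broken) = 7972 kJ
Bonds formed (products):
  C=O: 8 × 811 = 6488
  O–H: 8 × 445 = 3560
  Σ(formed) = 10048 kJ
ΔH = Σ(broken) − Σ(formed) = 7972 − 10048 = −2076 kJ

ΔH ≈ −2076 kJ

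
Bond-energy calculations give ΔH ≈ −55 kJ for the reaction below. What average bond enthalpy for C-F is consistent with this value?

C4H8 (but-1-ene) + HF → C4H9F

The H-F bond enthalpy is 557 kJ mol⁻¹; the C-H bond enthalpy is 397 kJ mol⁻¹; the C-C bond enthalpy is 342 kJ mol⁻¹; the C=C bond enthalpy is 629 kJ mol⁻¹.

D(C-F) ≈ 502 kJ/mol

Let D be the C-F bond energy.
Σ(broken) = 2×342 + 8×397 + 1×629 + 1×557 = 5046
Σ(formed) = 3×342 + 1×D + 9×397 = 4599 + D
ΔH = Σ(broken) − Σ(formed) = (5046) − (4599 + D) = +447 − D
Setting this equal to −55 kJ gives D = 502 kJ/mol.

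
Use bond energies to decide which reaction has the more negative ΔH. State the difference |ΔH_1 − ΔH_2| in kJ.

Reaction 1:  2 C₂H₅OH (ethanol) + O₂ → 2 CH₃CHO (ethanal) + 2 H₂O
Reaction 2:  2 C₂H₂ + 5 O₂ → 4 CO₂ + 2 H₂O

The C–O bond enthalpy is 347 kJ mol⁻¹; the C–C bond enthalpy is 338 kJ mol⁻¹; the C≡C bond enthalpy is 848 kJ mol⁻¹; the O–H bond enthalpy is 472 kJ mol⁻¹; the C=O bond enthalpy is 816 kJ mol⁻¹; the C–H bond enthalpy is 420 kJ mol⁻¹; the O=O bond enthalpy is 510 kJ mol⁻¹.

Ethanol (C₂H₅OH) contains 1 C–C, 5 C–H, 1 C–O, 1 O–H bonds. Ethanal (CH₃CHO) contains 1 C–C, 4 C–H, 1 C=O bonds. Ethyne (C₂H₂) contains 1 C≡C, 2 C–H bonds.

Reaction 2, by 1958 kJ

Reaction 1:
  Bonds broken (reactants):
    C–C: 2 × 338 = 676
    C–H: 10 × 420 = 4200
    C–O: 2 × 347 = 694
    O–H: 2 × 472 = 944
    O=O: 1 × 510 = 510
    Σ(broken) = 7024 kJ
  Bonds formed (products):
    C–C: 2 × 338 = 676
    C–H: 8 × 420 = 3360
    C=O: 2 × 816 = 1632
    O–H: 4 × 472 = 1888
    Σ(formed) = 7556 kJ
  ΔH_1 = 7024 − 7556 = −532 kJ
Reaction 2:
  Bonds broken (reactants):
    C≡C: 2 × 848 = 1696
    C–H: 4 × 420 = 1680
    O=O: 5 × 510 = 2550
    Σ(broken) = 5926 kJ
  Bonds formed (products):
    C=O: 8 × 816 = 6528
    O–H: 4 × 472 = 1888
    Σ(formed) = 8416 kJ
  ΔH_2 = 5926 − 8416 = −2490 kJ
ΔH_1 − ΔH_2 = +1958 kJ, so reaction 2 has the more negative ΔH; |ΔH_1 − ΔH_2| = 1958 kJ.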